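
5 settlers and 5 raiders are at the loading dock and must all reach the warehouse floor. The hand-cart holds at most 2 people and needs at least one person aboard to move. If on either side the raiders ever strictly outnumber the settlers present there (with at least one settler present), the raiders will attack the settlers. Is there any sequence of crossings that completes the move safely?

Following every safe sequence of crossings from the start, the most of the 10 that can be at the warehouse floor as the hand-cart arrives there on crossings 1, 3, 5, 7 is 2, 3, 4, 5 respectively; the best ever achieved is 5 of 10.
From crossing 9 on, no configuration arises that was not already reachable earlier: only 13 distinct safe configurations (who is on which side, and where the hand-cart is) can ever be reached, none of them has everyone across, and every continuation just revisits them. They are: 0 settlers + 0 raiders across (hand-cart back at the start); 0 settlers + 1 raider across (hand-cart there); 0 settlers + 1 raider across (hand-cart back at the start); 0 settlers + 2 raiders across (hand-cart there); 0 settlers + 2 raiders across (hand-cart back at the start); 0 settlers + 3 raiders across (hand-cart there); 0 settlers + 3 raiders across (hand-cart back at the start); 0 settlers + 4 raiders across (hand-cart there); 0 settlers + 4 raiders across (hand-cart back at the start); 0 settlers + 5 raiders across (hand-cart there); 1 settler + 1 raider across (hand-cart there); 1 settler + 1 raider across (hand-cart back at the start); 2 settlers + 2 raiders across (hand-cart there). So no valid plan exists.

No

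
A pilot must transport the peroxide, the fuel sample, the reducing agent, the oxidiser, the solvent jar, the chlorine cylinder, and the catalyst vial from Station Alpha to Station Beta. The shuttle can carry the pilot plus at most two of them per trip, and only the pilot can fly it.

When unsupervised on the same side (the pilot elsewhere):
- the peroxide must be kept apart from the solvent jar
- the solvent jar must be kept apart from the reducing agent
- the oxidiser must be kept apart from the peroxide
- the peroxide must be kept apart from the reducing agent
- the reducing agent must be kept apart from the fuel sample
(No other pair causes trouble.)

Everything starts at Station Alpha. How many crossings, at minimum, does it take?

11

Counting alone: the pilot can take at most 2 across per trip to Station Beta, so moving all 7 needs at least 4 loaded trips out, with a return between consecutive ones — at least 7 crossings.
The safety rule pushes this higher. Following every safe sequence of crossings, the most of the 7 that can be at Station Beta as the shuttle arrives there on crossings 7, 9 is 5, 6 respectively — never all 7.
So no plan with fewer than 11 crossings exists, and this one achieves 11:
1. Pilot goes to Station Beta with the peroxide and the reducing agent.  [Station Alpha: the catalyst vial, the chlorine cylinder, the fuel sample, the oxidiser, the solvent jar | Station Beta: the peroxide, the reducing agent]
2. Pilot goes back to Station Alpha with the peroxide.  [Station Alpha: the catalyst vial, the chlorine cylinder, the fuel sample, the oxidiser, the peroxide, the solvent jar | Station Beta: the reducing agent]
3. Pilot goes to Station Beta with the fuel sample and the peroxide.  [Station Alpha: the catalyst vial, the chlorine cylinder, the oxidiser, the solvent jar | Station Beta: the fuel sample, the peroxide, the reducing agent]
4. Pilot goes back to Station Alpha with the reducing agent.  [Station Alpha: the catalyst vial, the chlorine cylinder, the oxidiser, the reducing agent, the solvent jar | Station Beta: the fuel sample, the peroxide]
5. Pilot goes to Station Beta with the chlorine cylinder and the reducing agent.  [Station Alpha: the catalyst vial, the oxidiser, the solvent jar | Station Beta: the chlorine cylinder, the fuel sample, the peroxide, the reducing agent]
6. Pilot goes back to Station Alpha with the reducing agent.  [Station Alpha: the catalyst vial, the oxidiser, the reducing agent, the solvent jar | Station Beta: the chlorine cylinder, the fuel sample, the peroxide]
7. Pilot goes to Station Beta with the catalyst vial and the reducing agent.  [Station Alpha: the oxidiser, the solvent jar | Station Beta: the catalyst vial, the chlorine cylinder, the fuel sample, the peroxide, the reducing agent]
8. Pilot goes back to Station Alpha with the reducing agent.  [Station Alpha: the oxidiser, the reducing agent, the solvent jar | Station Beta: the catalyst vial, the chlorine cylinder, the fuel sample, the peroxide]
9. Pilot goes to Station Beta with the oxidiser and the solvent jar.  [Station Alpha: the reducing agent | Station Beta: the catalyst vial, the chlorine cylinder, the fuel sample, the oxidiser, the peroxide, the solvent jar]
10. Pilot goes back to Station Alpha with the peroxide.  [Station Alpha: the peroxide, the reducing agent | Station Beta: the catalyst vial, the chlorine cylinder, the fuel sample, the oxidiser, the solvent jar]
11. Pilot goes to Station Beta with the peroxide and the reducing agent.  [Station Alpha: — | Station Beta: the catalyst vial, the chlorine cylinder, the fuel sample, the oxidiser, the peroxide, the reducing agent, the solvent jar]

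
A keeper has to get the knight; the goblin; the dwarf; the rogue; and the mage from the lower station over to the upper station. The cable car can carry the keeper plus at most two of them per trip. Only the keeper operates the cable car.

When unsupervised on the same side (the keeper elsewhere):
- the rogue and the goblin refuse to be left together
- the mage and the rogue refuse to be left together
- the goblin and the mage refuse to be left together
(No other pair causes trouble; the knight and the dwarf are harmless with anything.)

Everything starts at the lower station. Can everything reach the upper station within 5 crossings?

No

Counting alone: the keeper can take at most 2 across per trip to the upper station, so moving all 5 needs at least 3 loaded trips out, with a return between consecutive ones — at least 5 crossings.
The safety rule pushes this higher. Following every safe sequence of crossings, the most of the 5 that can be at the upper station as the cable car arrives there on crossing 5 is 4 — never all 5.
So the move cannot be finished within 5 crossings. (The shortest complete plan takes 7:)
1. Keeper goes to the upper station with the goblin and the rogue.
2. Keeper goes back to the lower station with the goblin.
3. Keeper goes to the upper station with the goblin and the knight.
4. Keeper goes back to the lower station with the goblin.
5. Keeper goes to the upper station with the dwarf and the goblin.
6. Keeper goes back to the lower station with the goblin.
7. Keeper goes to the upper station with the goblin and the mage.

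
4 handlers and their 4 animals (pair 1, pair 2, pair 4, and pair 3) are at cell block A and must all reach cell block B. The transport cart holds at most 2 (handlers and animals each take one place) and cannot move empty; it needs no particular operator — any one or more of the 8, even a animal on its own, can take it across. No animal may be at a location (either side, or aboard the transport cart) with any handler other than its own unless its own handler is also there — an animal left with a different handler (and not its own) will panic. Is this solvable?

No

Following every safe sequence of crossings from the start, the most of the 8 that can be at cell block B as the transport cart arrives there on crossings 1, 3, 5 is 2, 3, 4 respectively; the best ever achieved is 4 of 8.
From crossing 7 on, no configuration arises that was not already reachable earlier: only 44 distinct safe configurations (who is on which side, and where the transport cart is) can ever be reached, none of them has everyone across, and every continuation just revisits them. So no valid plan exists.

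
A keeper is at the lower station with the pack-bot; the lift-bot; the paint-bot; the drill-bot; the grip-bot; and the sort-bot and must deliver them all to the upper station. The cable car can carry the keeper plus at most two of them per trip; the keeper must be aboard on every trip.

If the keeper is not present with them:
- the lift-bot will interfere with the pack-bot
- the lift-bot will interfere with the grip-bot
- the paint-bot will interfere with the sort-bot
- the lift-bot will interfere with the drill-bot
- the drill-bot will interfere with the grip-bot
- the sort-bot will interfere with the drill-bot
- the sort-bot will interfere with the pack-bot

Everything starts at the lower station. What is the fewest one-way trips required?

impossible

Whatever the first load, the items left behind include a forbidden pair without the keeper. No opening move is safe, so no plan exists.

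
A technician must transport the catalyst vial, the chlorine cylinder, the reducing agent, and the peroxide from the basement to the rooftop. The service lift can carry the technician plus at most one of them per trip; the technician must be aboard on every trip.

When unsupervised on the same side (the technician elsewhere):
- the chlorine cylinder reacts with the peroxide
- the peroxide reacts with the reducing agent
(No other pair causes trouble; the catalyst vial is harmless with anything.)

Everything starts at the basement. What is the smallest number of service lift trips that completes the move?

Counting alone: the technician can take at most 1 across per trip to the rooftop, so moving all 4 needs at least 4 loaded trips out, with a return between consecutive ones — at least 7 crossings.
The safety rule pushes this higher. Following every safe sequence of crossings, the most of the 4 that can be at the rooftop as the service lift arrives there on crossing 7 is 3 — never all 4.
So no plan with fewer than 9 crossings exists, and this one achieves 9:
1. Technician goes to the rooftop with the peroxide.
2. Technician goes back to the basement alone.
3. Technician goes to the rooftop with the catalyst vial.
4. Technician goes back to the basement alone.
5. Technician goes to the rooftop with the chlorine cylinder.
6. Technician goes back to the basement with the peroxide.
7. Technician goes to the rooftop with the reducing agent.
8. Technician goes back to the basement alone.
9. Technician goes to the rooftop with the peroxide.

9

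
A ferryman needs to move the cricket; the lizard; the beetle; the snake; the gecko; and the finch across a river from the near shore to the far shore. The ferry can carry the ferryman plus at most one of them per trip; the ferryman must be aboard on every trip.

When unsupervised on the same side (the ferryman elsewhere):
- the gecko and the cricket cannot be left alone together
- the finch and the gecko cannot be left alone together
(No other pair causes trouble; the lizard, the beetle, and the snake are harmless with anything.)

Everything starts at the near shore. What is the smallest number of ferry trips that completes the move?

Counting alone: the ferryman can take at most 1 across per trip to the far shore, so moving all 6 needs at least 6 loaded trips out, with a return between consecutive ones — at least 11 crossings.
The safety rule pushes this higher. Following every safe sequence of crossings, the most of the 6 that can be at the far shore as the ferry arrives there on crossing 11 is 5 — never all 6.
So no plan with fewer than 13 crossings exists, and this one achieves 13:
1. Ferryman goes to the far shore with the gecko.  [the near shore: the beetle, the cricket, the finch, the lizard, the snake | the far shore: the gecko]
2. Ferryman goes back to the near shore alone.  [the near shore: the beetle, the cricket, the finch, the lizard, the snake | the far shore: the gecko]
3. Ferryman goes to the far shore with the cricket.  [the near shore: the beetle, the finch, the lizard, the snake | the far shore: the cricket, the gecko]
4. Ferryman goes back to the near shore with the gecko.  [the near shore: the beetle, the finch, the gecko, the lizard, the snake | the far shore: the cricket]
5. Ferryman goes to the far shore with the finch.  [the near shore: the beetle, the gecko, the lizard, the snake | the far shore: the cricket, the finch]
6. Ferryman goes back to the near shore alone.  [the near shore: the beetle, the gecko, the lizard, the snake | the far shore: the cricket, the finch]
7. Ferryman goes to the far shore with the lizard.  [the near shore: the beetle, the gecko, the snake | the far shore: the cricket, the finch, the lizard]
8. Ferryman goes back to the near shore alone.  [the near shore: the beetle, the gecko, the snake | the far shore: the cricket, the finch, the lizard]
9. Ferryman goes to the far shore with the beetle.  [the near shore: the gecko, the snake | the far shore: the beetle, the cricket, the finch, the lizard]
10. Ferryman goes back to the near shore alone.  [the near shore: the gecko, the snake | the far shore: the beetle, the cricket, the finch, the lizard]
11. Ferryman goes to the far shore with the snake.  [the near shore: the gecko | the far shore: the beetle, the cricket, the finch, the lizard, the snake]
12. Ferryman goes back to the near shore alone.  [the near shore: the gecko | the far shore: the beetle, the cricket, the finch, the lizard, the snake]
13. Ferryman goes to the far shore with the gecko.  [the near shore: — | the far shore: the beetle, the cricket, the finch, the gecko, the lizard, the snake]

13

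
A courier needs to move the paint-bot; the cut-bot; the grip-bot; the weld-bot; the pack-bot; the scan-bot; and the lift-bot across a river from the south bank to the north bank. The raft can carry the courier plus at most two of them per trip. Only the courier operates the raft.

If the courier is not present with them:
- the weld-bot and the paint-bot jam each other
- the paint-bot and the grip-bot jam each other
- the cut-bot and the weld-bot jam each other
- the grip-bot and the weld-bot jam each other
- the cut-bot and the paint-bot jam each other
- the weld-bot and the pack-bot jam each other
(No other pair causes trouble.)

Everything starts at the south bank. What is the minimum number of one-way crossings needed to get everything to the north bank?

Counting alone: the courier can take at most 2 across per trip to the north bank, so moving all 7 needs at least 4 loaded trips out, with a return between consecutive ones — at least 7 crossings.
The safety rule pushes this higher. Following every safe sequence of crossings, the most of the 7 that can be at the north bank as the raft arrives there on crossings 7, 9 is 5, 6 respectively — never all 7.
So no plan with fewer than 11 crossings exists, and this one achieves 11:
1. Courier goes to the north bank with the paint-bot and the weld-bot.  [the south bank: the cut-bot, the grip-bot, the lift-bot, the pack-bot, the scan-bot | the north bank: the paint-bot, the weld-bot]
2. Courier goes back to the south bank with the paint-bot.  [the south bank: the cut-bot, the grip-bot, the lift-bot, the pack-bot, the paint-bot, the scan-bot | the north bank: the weld-bot]
3. Courier goes to the north bank with the pack-bot and the paint-bot.  [the south bank: the cut-bot, the grip-bot, the lift-bot, the scan-bot | the north bank: the pack-bot, the paint-bot, the weld-bot]
4. Courier goes back to the south bank with the weld-bot.  [the south bank: the cut-bot, the grip-bot, the lift-bot, the scan-bot, the weld-bot | the north bank: the pack-bot, the paint-bot]
5. Courier goes to the north bank with the cut-bot and the grip-bot.  [the south bank: the lift-bot, the scan-bot, the weld-bot | the north bank: the cut-bot, the grip-bot, the pack-bot, the paint-bot]
6. Courier goes back to the south bank with the paint-bot.  [the south bank: the lift-bot, the paint-bot, the scan-bot, the weld-bot | the north bank: the cut-bot, the grip-bot, the pack-bot]
7. Courier goes to the north bank with the paint-bot and the scan-bot.  [the south bank: the lift-bot, the weld-bot | the north bank: the cut-bot, the grip-bot, the pack-bot, the paint-bot, the scan-bot]
8. Courier goes back to the south bank with the paint-bot.  [the south bank: the lift-bot, the paint-bot, the weld-bot | the north bank: the cut-bot, the grip-bot, the pack-bot, the scan-bot]
9. Courier goes to the north bank with the lift-bot and the paint-bot.  [the south bank: the weld-bot | the north bank: the cut-bot, the grip-bot, the lift-bot, the pack-bot, the paint-bot, the scan-bot]
10. Courier goes back to the south bank with the paint-bot.  [the south bank: the paint-bot, the weld-bot | the north bank: the cut-bot, the grip-bot, the lift-bot, the pack-bot, the scan-bot]
11. Courier goes to the north bank with the paint-bot and the weld-bot.  [the south bank: — | the north bank: the cut-bot, the grip-bot, the lift-bot, the pack-bot, the paint-bot, the scan-bot, the weld-bot]

11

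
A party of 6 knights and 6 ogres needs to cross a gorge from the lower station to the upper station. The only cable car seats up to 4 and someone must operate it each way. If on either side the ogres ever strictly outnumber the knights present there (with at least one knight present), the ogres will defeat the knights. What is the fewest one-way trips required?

Counting alone: each trip to the upper station takes at most 4 across and each return brings at least 1 back, so after t trips out (and t−1 returns) at most 4t − (t−1) of the 12 are across; that first reaches 12 at t = 4, so at least 7 crossings are needed.
The safety rule pushes this higher. Following every safe sequence of crossings, the most of the 12 that can be at the upper station as the cable car arrives there on crossing 7 is 11 — never all 12.
So no plan with fewer than 9 crossings exists, and this one achieves 9:
1. 2 ogres → the upper station.  (the lower station: 6K 4O; the upper station: 0K 2O)
2. 1 ogre ← the lower station.  (the lower station: 6K 5O; the upper station: 0K 1O)
3. 4 ogres → the upper station.  (the lower station: 6K 1O; the upper station: 0K 5O)
4. 1 ogre ← the lower station.  (the lower station: 6K 2O; the upper station: 0K 4O)
5. 4 knights → the upper station.  (the lower station: 2K 2O; the upper station: 4K 4O)
6. 1 knight and 1 ogre ← the lower station.  (the lower station: 3K 3O; the upper station: 3K 3O)
7. 2 knights and 2 ogres → the upper station.  (the lower station: 1K 1O; the upper station: 5K 5O)
8. 1 knight and 1 ogre ← the lower station.  (the lower station: 2K 2O; the upper station: 4K 4O)
9. 2 knights and 2 ogres → the upper station.  (the lower station: 0K 0O; the upper station: 6K 6O)

9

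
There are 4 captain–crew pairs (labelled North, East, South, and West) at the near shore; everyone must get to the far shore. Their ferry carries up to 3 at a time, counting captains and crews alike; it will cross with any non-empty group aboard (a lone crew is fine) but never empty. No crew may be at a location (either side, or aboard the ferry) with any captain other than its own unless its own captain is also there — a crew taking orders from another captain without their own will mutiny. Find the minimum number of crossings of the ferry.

9

Counting alone: each trip to the far shore takes at most 3 across and each return brings at least 1 back, so after t trips out (and t−1 returns) at most 3t − (t−1) of the 8 are across; that first reaches 8 at t = 4, so at least 7 crossings are needed.
The safety rule pushes this higher. Following every safe sequence of crossings, the most of the 8 that can be at the far shore as the ferry arrives there on crossing 7 is 7 — never all 8.
So no plan with fewer than 9 crossings exists, and this one achieves 9:
1. captain North and crew North cross → the far shore.
2. captain North crosses ← the near shore.
3. captain East, captain North, and crew East cross → the far shore.
4. captain North and crew North cross ← the near shore.
5. captain North, captain South, and captain West cross → the far shore.
6. crew East crosses ← the near shore.
7. crew East and crew North cross → the far shore.
8. crew North crosses ← the near shore.
9. crew North, crew South, and crew West cross → the far shore.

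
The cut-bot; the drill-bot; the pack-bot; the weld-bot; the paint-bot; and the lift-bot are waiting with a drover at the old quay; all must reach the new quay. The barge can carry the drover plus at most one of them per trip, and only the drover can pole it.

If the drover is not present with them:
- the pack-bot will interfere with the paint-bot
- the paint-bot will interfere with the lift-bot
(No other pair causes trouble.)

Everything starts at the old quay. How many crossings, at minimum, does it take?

13

Counting alone: the drover can take at most 1 across per trip to the new quay, so moving all 6 needs at least 6 loaded trips out, with a return between consecutive ones — at least 11 crossings.
The safety rule pushes this higher. Following every safe sequence of crossings, the most of the 6 that can be at the new quay as the barge arrives there on crossing 11 is 5 — never all 6.
So no plan with fewer than 13 crossings exists, and this one achieves 13:
1. Drover goes to the new quay with the paint-bot.
2. Drover goes back to the old quay alone.
3. Drover goes to the new quay with the cut-bot.
4. Drover goes back to the old quay alone.
5. Drover goes to the new quay with the drill-bot.
6. Drover goes back to the old quay alone.
7. Drover goes to the new quay with the pack-bot.
8. Drover goes back to the old quay with the paint-bot.
9. Drover goes to the new quay with the lift-bot.
10. Drover goes back to the old quay alone.
11. Drover goes to the new quay with the weld-bot.
12. Drover goes back to the old quay alone.
13. Drover goes to the new quay with the paint-bot.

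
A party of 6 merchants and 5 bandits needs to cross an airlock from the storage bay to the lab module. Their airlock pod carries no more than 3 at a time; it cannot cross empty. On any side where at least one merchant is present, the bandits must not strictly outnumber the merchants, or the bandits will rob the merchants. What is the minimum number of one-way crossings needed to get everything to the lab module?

Counting alone: each trip to the lab module takes at most 3 across and each return brings at least 1 back, so after t trips out (and t−1 returns) at most 3t − (t−1) of the 11 are across; that first reaches 11 at t = 5, so at least 9 crossings are needed.
The plan below uses exactly 9 crossings, so it is optimal:
1. 3 bandits → the lab module.  (the storage bay: 6M 2B; the lab module: 0M 3B)
2. 1 bandit ← the storage bay.  (the storage bay: 6M 3B; the lab module: 0M 2B)
3. 3 merchants → the lab module.  (the storage bay: 3M 3B; the lab module: 3M 2B)
4. 1 merchant ← the storage bay.  (the storage bay: 4M 3B; the lab module: 2M 2B)
5. 2 merchants and 1 bandit → the lab module.  (the storage bay: 2M 2B; the lab module: 4M 3B)
6. 1 merchant ← the storage bay.  (the storage bay: 3M 2B; the lab module: 3M 3B)
7. 2 merchants and 1 bandit → the lab module.  (the storage bay: 1M 1B; the lab module: 5M 4B)
8. 1 merchant ← the storage bay.  (the storage bay: 2M 1B; the lab module: 4M 4B)
9. 2 merchants and 1 bandit → the lab module.  (the storage bay: 0M 0B; the lab module: 6M 5B)

9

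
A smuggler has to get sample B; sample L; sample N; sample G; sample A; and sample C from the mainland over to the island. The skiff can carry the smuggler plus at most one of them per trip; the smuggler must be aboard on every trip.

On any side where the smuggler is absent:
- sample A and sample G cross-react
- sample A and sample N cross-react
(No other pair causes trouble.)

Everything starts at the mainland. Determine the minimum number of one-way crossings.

Counting alone: the smuggler can take at most 1 across per trip to the island, so moving all 6 needs at least 6 loaded trips out, with a return between consecutive ones — at least 11 crossings.
The safety rule pushes this higher. Following every safe sequence of crossings, the most of the 6 that can be at the island as the skiff arrives there on crossing 11 is 5 — never all 6.
So no plan with fewer than 13 crossings exists, and this one achieves 13:
1. Smuggler goes to the island with sample A.  [the mainland: sample B, sample C, sample G, sample L, sample N | the island: sample A]
2. Smuggler goes back to the mainland alone.  [the mainland: sample B, sample C, sample G, sample L, sample N | the island: sample A]
3. Smuggler goes to the island with sample B.  [the mainland: sample C, sample G, sample L, sample N | the island: sample A, sample B]
4. Smuggler goes back to the mainland alone.  [the mainland: sample C, sample G, sample L, sample N | the island: sample A, sample B]
5. Smuggler goes to the island with sample L.  [the mainland: sample C, sample G, sample N | the island: sample A, sample B, sample L]
6. Smuggler goes back to the mainland alone.  [the mainland: sample C, sample G, sample N | the island: sample A, sample B, sample L]
7. Smuggler goes to the island with sample N.  [the mainland: sample C, sample G | the island: sample A, sample B, sample L, sample N]
8. Smuggler goes back to the mainland with sample A.  [the mainland: sample A, sample C, sample G | the island: sample B, sample L, sample N]
9. Smuggler goes to the island with sample G.  [the mainland: sample A, sample C | the island: sample B, sample G, sample L, sample N]
10. Smuggler goes back to the mainland alone.  [the mainland: sample A, sample C | the island: sample B, sample G, sample L, sample N]
11. Smuggler goes to the island with sample C.  [the mainland: sample A | the island: sample B, sample C, sample G, sample L, sample N]
12. Smuggler goes back to the mainland alone.  [the mainland: sample A | the island: sample B, sample C, sample G, sample L, sample N]
13. Smuggler goes to the island with sample A.  [the mainland: — | the island: sample A, sample B, sample C, sample G, sample L, sample N]

13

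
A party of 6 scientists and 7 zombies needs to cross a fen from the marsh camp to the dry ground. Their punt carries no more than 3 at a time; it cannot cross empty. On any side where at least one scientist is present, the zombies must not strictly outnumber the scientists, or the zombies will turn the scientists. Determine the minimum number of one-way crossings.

The zombies already outnumber the scientists at the marsh camp before anyone moves, so the starting position itself is disallowed.

impossible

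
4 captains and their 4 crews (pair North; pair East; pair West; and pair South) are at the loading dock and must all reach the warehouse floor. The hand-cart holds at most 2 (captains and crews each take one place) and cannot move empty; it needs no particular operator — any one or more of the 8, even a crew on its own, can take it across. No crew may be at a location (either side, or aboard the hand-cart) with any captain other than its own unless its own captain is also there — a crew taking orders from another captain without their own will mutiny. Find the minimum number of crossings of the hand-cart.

impossible

Following every safe sequence of crossings from the start, the most of the 8 that can be at the warehouse floor as the hand-cart arrives there on crossings 1, 3, 5 is 2, 3, 4 respectively; the best ever achieved is 4 of 8.
From crossing 7 on, no configuration arises that was not already reachable earlier: only 44 distinct safe configurations (who is on which side, and where the hand-cart is) can ever be reached, none of them has everyone across, and every continuation just revisits them. So no valid plan exists.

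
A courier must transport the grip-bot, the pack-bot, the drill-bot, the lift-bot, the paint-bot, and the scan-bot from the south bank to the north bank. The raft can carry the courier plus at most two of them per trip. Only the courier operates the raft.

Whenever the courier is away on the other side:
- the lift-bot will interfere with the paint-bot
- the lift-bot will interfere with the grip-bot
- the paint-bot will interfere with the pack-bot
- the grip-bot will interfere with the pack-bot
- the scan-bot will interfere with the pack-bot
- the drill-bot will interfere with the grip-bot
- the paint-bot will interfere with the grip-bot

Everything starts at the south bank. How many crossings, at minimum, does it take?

impossible

Whatever the first load, the items left behind include a forbidden pair without the courier. No opening move is safe, so no plan exists.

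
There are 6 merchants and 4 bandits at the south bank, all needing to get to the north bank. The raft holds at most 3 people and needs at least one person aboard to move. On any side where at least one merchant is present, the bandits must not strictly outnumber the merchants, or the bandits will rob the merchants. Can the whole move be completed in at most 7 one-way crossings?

Counting alone: each trip to the north bank takes at most 3 across and each return brings at least 1 back, so after t trips out (and t−1 returns) at most 3t − (t−1) of the 10 are across; that first reaches 10 at t = 5, so at least 9 crossings are needed.
Since 7 < 9, 7 crossings cannot be enough. (The shortest complete plan in fact takes 9:)
1. 2 bandits → the north bank.  (the south bank: 6M 2B; the north bank: 0M 2B)
2. 1 bandit ← the south bank.  (the south bank: 6M 3B; the north bank: 0M 1B)
3. 3 bandits → the north bank.  (the south bank: 6M 0B; the north bank: 0M 4B)
4. 1 bandit ← the south bank.  (the south bank: 6M 1B; the north bank: 0M 3B)
5. 3 merchants → the north bank.  (the south bank: 3M 1B; the north bank: 3M 3B)
6. 1 bandit ← the south bank.  (the south bank: 3M 2B; the north bank: 3M 2B)
7. 1 merchant and 2 bandits → the north bank.  (the south bank: 2M 0B; the north bank: 4M 4B)
8. 1 bandit ← the south bank.  (the south bank: 2M 1B; the north bank: 4M 3B)
9. 2 merchants and 1 bandit → the north bank.  (the south bank: 0M 0B; the north bank: 6M 4B)

No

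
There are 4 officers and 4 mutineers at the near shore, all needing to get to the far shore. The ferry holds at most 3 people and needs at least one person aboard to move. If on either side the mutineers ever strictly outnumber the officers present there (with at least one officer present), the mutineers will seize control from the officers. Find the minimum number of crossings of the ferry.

9

Counting alone: each trip to the far shore takes at most 3 across and each return brings at least 1 back, so after t trips out (and t−1 returns) at most 3t − (t−1) of the 8 are across; that first reaches 8 at t = 4, so at least 7 crossings are needed.
The safety rule pushes this higher. Following every safe sequence of crossings, the most of the 8 that can be at the far shore as the ferry arrives there on crossing 7 is 7 — never all 8.
So no plan with fewer than 9 crossings exists, and this one achieves 9:
1. 2 mutineers → the far shore.  (the near shore: 4O 2M; the far shore: 0O 2M)
2. 1 mutineer ← the near shore.  (the near shore: 4O 3M; the far shore: 0O 1M)
3. 3 mutineers → the far shore.  (the near shore: 4O 0M; the far shore: 0O 4M)
4. 1 mutineer ← the near shore.  (the near shore: 4O 1M; the far shore: 0O 3M)
5. 3 officers → the far shore.  (the near shore: 1O 1M; the far shore: 3O 3M)
6. 1 officer and 1 mutineer ← the near shore.  (the near shore: 2O 2M; the far shore: 2O 2M)
7. 2 officers → the far shore.  (the near shore: 0O 2M; the far shore: 4O 2M)
8. 1 mutineer ← the near shore.  (the near shore: 0O 3M; the far shore: 4O 1M)
9. 3 mutineers → the far shore.  (the near shore: 0O 0M; the far shore: 4O 4M)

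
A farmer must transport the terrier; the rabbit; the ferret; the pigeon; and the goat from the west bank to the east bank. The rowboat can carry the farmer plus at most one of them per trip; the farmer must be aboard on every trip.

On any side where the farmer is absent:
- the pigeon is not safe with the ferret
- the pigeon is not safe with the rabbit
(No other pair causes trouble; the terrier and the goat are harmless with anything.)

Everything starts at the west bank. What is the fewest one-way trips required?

Counting alone: the farmer can take at most 1 across per trip to the east bank, so moving all 5 needs at least 5 loaded trips out, with a return between consecutive ones — at least 9 crossings.
The safety rule pushes this higher. Following every safe sequence of crossings, the most of the 5 that can be at the east bank as the rowboat arrives there on crossing 9 is 4 — never all 5.
So no plan with fewer than 11 crossings exists, and this one achieves 11:
1. Farmer goes to the east bank with the pigeon.  [the west bank: the ferret, the goat, the rabbit, the terrier | the east bank: the pigeon]
2. Farmer goes back to the west bank alone.  [the west bank: the ferret, the goat, the rabbit, the terrier | the east bank: the pigeon]
3. Farmer goes to the east bank with the terrier.  [the west bank: the ferret, the goat, the rabbit | the east bank: the pigeon, the terrier]
4. Farmer goes back to the west bank alone.  [the west bank: the ferret, the goat, the rabbit | the east bank: the pigeon, the terrier]
5. Farmer goes to the east bank with the rabbit.  [the west bank: the ferret, the goat | the east bank: the pigeon, the rabbit, the terrier]
6. Farmer goes back to the west bank with the pigeon.  [the west bank: the ferret, the goat, the pigeon | the east bank: the rabbit, the terrier]
7. Farmer goes to the east bank with the ferret.  [the west bank: the goat, the pigeon | the east bank: the ferret, the rabbit, the terrier]
8. Farmer goes back to the west bank alone.  [the west bank: the goat, the pigeon | the east bank: the ferret, the rabbit, the terrier]
9. Farmer goes to the east bank with the goat.  [the west bank: the pigeon | the east bank: the ferret, the goat, the rabbit, the terrier]
10. Farmer goes back to the west bank alone.  [the west bank: the pigeon | the east bank: the ferret, the goat, the rabbit, the terrier]
11. Farmer goes to the east bank with the pigeon.  [the west bank: — | the east bank: the ferret, the goat, the pigeon, the rabbit, the terrier]

11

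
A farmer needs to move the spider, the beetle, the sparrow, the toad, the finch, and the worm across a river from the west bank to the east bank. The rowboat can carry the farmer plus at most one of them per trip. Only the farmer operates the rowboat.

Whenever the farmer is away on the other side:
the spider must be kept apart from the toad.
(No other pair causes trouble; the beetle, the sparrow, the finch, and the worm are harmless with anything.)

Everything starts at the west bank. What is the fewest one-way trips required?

Counting alone: the farmer can take at most 1 across per trip to the east bank, so moving all 6 needs at least 6 loaded trips out, with a return between consecutive ones — at least 11 crossings.
The plan below uses exactly 11 crossings, so it is optimal:
1. Farmer goes to the east bank with the spider.  [the west bank: the beetle, the finch, the sparrow, the toad, the worm | the east bank: the spider]
2. Farmer goes back to the west bank alone.  [the west bank: the beetle, the finch, the sparrow, the toad, the worm | the east bank: the spider]
3. Farmer goes to the east bank with the beetle.  [the west bank: the finch, the sparrow, the toad, the worm | the east bank: the beetle, the spider]
4. Farmer goes back to the west bank alone.  [the west bank: the finch, the sparrow, the toad, the worm | the east bank: the beetle, the spider]
5. Farmer goes to the east bank with the sparrow.  [the west bank: the finch, the toad, the worm | the east bank: the beetle, the sparrow, the spider]
6. Farmer goes back to the west bank alone.  [the west bank: the finch, the toad, the worm | the east bank: the beetle, the sparrow, the spider]
7. Farmer goes to the east bank with the finch.  [the west bank: the toad, the worm | the east bank: the beetle, the finch, the sparrow, the spider]
8. Farmer goes back to the west bank alone.  [the west bank: the toad, the worm | the east bank: the beetle, the finch, the sparrow, the spider]
9. Farmer goes to the east bank with the worm.  [the west bank: the toad | the east bank: the beetle, the finch, the sparrow, the spider, the worm]
10. Farmer goes back to the west bank alone.  [the west bank: the toad | the east bank: the beetle, the finch, the sparrow, the spider, the worm]
11. Farmer goes to the east bank with the toad.  [the west bank: — | the east bank: the beetle, the finch, the sparrow, the spider, the toad, the worm]

11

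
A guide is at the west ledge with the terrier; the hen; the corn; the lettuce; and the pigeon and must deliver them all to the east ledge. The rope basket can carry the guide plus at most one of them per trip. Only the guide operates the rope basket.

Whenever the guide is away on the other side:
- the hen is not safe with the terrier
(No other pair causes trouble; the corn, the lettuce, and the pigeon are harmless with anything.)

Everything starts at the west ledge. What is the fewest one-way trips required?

9

Counting alone: the guide can take at most 1 across per trip to the east ledge, so moving all 5 needs at least 5 loaded trips out, with a return between consecutive ones — at least 9 crossings.
The plan below uses exactly 9 crossings, so it is optimal:
1. Guide goes to the east ledge with the terrier.  [the west ledge: the corn, the hen, the lettuce, the pigeon | the east ledge: the terrier]
2. Guide goes back to the west ledge alone.  [the west ledge: the corn, the hen, the lettuce, the pigeon | the east ledge: the terrier]
3. Guide goes to the east ledge with the corn.  [the west ledge: the hen, the lettuce, the pigeon | the east ledge: the corn, the terrier]
4. Guide goes back to the west ledge alone.  [the west ledge: the hen, the lettuce, the pigeon | the east ledge: the corn, the terrier]
5. Guide goes to the east ledge with the lettuce.  [the west ledge: the hen, the pigeon | the east ledge: the corn, the lettuce, the terrier]
6. Guide goes back to the west ledge alone.  [the west ledge: the hen, the pigeon | the east ledge: the corn, the lettuce, the terrier]
7. Guide goes to the east ledge with the pigeon.  [the west ledge: the hen | the east ledge: the corn, the lettuce, the pigeon, the terrier]
8. Guide goes back to the west ledge alone.  [the west ledge: the hen | the east ledge: the corn, the lettuce, the pigeon, the terrier]
9. Guide goes to the east ledge with the hen.  [the west ledge: — | the east ledge: the corn, the hen, the lettuce, the pigeon, the terrier]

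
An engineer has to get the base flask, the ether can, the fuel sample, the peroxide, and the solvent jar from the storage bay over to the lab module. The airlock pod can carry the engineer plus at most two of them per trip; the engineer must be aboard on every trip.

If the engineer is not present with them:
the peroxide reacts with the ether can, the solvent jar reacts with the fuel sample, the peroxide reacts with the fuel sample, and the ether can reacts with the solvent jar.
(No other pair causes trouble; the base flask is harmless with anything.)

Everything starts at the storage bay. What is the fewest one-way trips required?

Counting alone: the engineer can take at most 2 across per trip to the lab module, so moving all 5 needs at least 3 loaded trips out, with a return between consecutive ones — at least 5 crossings.
The plan below uses exactly 5 crossings, so it is optimal:
1. Engineer goes to the lab module with the ether can and the fuel sample.
2. Engineer goes back to the storage bay alone.
3. Engineer goes to the lab module with the base flask.
4. Engineer goes back to the storage bay alone.
5. Engineer goes to the lab module with the peroxide and the solvent jar.

5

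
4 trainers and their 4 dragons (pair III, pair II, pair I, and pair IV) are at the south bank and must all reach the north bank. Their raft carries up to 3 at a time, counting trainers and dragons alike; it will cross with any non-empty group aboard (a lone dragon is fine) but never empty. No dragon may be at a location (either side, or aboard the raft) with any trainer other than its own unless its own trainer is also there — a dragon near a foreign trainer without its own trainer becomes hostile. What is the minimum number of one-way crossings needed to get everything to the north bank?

Counting alone: each trip to the north bank takes at most 3 across and each return brings at least 1 back, so after t trips out (and t−1 returns) at most 3t − (t−1) of the 8 are across; that first reaches 8 at t = 4, so at least 7 crossings are needed.
The safety rule pushes this higher. Following every safe sequence of crossings, the most of the 8 that can be at the north bank as the raft arrives there on crossing 7 is 7 — never all 8.
So no plan with fewer than 9 crossings exists, and this one achieves 9:
1. dragon III and trainer III cross → the north bank.
2. trainer III crosses ← the south bank.
3. dragon II, trainer II, and trainer III cross → the north bank.
4. dragon III and trainer III cross ← the south bank.
5. trainer I, trainer III, and trainer IV cross → the north bank.
6. dragon II crosses ← the south bank.
7. dragon II and dragon III cross → the north bank.
8. dragon III crosses ← the south bank.
9. dragon I, dragon III, and dragon IV cross → the north bank.

9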